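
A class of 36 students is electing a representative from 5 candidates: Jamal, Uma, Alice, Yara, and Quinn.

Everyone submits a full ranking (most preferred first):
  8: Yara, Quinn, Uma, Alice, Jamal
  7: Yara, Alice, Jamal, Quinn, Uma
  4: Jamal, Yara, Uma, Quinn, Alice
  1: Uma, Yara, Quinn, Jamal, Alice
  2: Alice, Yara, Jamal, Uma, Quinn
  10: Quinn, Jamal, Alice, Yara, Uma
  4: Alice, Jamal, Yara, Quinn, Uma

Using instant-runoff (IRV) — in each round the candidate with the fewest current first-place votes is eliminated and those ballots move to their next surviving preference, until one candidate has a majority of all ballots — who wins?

Round 1: Jamal 4, Uma 1, Alice 6, Yara 15, Quinn 10. Uma eliminated.
Round 2: Jamal 4, Alice 6, Yara 16, Quinn 10. Jamal eliminated.
Round 3: Alice 6, Yara 20, Quinn 10. Yara has a majority (≥19).

Yara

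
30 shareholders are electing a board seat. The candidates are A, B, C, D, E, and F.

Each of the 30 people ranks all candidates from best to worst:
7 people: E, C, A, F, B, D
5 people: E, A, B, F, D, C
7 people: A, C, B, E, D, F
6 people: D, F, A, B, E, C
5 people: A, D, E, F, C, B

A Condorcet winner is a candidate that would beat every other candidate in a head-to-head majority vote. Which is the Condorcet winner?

A vs B: 30–0
A vs C: 23–7
A vs D: 24–6
A vs E: 18–12
A vs F: 24–6
A beats every other candidate.

A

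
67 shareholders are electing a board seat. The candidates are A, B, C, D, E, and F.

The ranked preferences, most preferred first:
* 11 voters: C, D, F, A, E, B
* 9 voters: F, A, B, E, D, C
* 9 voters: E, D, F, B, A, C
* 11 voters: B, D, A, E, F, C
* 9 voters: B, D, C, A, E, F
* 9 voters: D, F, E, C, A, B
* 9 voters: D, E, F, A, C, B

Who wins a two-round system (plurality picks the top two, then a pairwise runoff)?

Round 1 first-place votes: A 0, B 20, C 11, D 18, E 9, F 9. B and D advance.
Runoff: B is ranked above D on 29 ballots, D above B on 38.

D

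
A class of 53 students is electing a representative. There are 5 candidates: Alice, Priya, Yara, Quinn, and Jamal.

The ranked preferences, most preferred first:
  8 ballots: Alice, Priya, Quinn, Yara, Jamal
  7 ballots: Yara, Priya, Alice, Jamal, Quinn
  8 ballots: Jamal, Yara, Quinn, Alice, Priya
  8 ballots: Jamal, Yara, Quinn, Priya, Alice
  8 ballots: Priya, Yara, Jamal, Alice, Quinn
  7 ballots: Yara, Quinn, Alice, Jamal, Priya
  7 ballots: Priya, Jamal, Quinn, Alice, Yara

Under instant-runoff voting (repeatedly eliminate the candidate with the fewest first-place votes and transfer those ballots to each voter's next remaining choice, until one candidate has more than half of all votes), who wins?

Round 1: Alice 8, Priya 15, Yara 14, Quinn 0, Jamal 16. Quinn eliminated.
Round 2: Alice 8, Priya 15, Yara 14, Jamal 16. Alice eliminated.
Round 3: Priya 23, Yara 14, Jamal 16. Yara eliminated.
Round 4: Priya 30, Jamal 23. Priya has a majority (≥27).

Priya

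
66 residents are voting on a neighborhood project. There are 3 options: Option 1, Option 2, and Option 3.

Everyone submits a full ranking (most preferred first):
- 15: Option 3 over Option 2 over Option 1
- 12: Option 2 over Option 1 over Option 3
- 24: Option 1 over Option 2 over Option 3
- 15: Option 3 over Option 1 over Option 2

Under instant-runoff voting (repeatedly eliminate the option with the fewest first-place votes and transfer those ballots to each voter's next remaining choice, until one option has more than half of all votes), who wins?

Option 1

Round 1: Option 1 24, Option 2 12, Option 3 30. Option 2 eliminated.
Round 2: Option 1 36, Option 3 30. Option 1 has a majority (≥34).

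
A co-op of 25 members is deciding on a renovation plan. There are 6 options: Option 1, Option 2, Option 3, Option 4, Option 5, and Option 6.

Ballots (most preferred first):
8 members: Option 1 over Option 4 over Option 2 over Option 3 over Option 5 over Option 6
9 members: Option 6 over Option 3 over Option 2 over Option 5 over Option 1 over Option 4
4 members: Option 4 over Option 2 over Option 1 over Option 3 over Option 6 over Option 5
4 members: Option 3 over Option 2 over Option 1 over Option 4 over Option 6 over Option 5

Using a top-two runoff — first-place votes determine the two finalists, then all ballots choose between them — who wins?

Round 1 first-place votes: Option 1 8, Option 2 0, Option 3 4, Option 4 4, Option 5 0, Option 6 9. Option 6 and Option 1 advance.
Runoff: Option 6 is ranked above Option 1 on 9 ballots, Option 1 above Option 6 on 16.

Option 1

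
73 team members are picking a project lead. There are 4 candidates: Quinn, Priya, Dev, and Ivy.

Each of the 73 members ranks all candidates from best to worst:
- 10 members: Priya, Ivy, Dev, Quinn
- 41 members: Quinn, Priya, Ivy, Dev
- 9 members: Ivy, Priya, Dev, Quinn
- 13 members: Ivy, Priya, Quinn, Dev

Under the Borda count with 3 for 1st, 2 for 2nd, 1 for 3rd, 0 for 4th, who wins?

Quinn: 10×0 + 41×3 + 9×0 + 13×1 = 136
Priya: 10×3 + 41×2 + 9×2 + 13×2 = 156
Dev: 10×1 + 41×0 + 9×1 + 13×0 = 19
Ivy: 10×2 + 41×1 + 9×3 + 13×3 = 127

Priya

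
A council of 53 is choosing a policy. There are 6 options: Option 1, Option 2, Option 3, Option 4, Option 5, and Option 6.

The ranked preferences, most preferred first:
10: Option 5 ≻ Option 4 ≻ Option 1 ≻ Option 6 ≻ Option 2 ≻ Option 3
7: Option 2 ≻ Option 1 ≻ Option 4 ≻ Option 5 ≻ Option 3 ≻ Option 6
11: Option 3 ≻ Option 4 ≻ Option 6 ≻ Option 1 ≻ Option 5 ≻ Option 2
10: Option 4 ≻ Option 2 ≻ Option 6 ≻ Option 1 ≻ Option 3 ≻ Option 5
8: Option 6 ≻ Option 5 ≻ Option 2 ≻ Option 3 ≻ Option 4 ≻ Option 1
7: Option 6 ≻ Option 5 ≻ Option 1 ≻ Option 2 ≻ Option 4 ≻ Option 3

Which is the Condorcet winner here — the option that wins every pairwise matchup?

Option 4 vs Option 1: 39–14
Option 4 vs Option 2: 31–22
Option 4 vs Option 3: 34–19
Option 4 vs Option 5: 28–25
Option 4 vs Option 6: 38–15
Option 4 beats every other option.

Option 4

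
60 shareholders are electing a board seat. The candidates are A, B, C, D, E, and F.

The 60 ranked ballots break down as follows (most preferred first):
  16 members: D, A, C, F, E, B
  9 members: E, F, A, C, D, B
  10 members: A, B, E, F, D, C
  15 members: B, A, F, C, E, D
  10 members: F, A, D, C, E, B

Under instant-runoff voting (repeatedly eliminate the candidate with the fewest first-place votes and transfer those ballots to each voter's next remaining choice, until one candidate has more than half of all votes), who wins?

F

Round 1: A 10, B 15, C 0, D 16, E 9, F 10. C eliminated.
Round 2: A 10, B 15, D 16, E 9, F 10. E eliminated.
Round 3: A 10, B 15, D 16, F 19. A eliminated.
Round 4: B 25, D 16, F 19. D eliminated.
Round 5: B 25, F 35. F has a majority (≥31).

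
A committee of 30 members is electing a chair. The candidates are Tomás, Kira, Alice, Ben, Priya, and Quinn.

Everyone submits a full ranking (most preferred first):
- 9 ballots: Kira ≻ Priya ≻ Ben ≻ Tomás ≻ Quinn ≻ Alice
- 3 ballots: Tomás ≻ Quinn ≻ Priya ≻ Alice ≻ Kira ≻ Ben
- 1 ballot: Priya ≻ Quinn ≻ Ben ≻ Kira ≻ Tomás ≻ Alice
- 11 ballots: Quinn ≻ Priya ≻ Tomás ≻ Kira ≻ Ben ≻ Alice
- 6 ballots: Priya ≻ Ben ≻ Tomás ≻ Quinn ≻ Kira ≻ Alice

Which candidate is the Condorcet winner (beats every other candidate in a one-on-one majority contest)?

Priya vs Tomás: 27–3
Priya vs Kira: 21–9
Priya vs Alice: 30–0
Priya vs Ben: 30–0
Priya vs Quinn: 16–14
Priya beats every other candidate.

Priya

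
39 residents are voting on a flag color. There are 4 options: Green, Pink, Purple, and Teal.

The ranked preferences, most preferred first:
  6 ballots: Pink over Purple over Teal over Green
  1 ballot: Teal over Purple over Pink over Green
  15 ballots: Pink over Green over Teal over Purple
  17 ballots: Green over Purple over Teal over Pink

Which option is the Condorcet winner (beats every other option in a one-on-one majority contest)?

Pink

Pink vs Green: 22–17
Pink vs Purple: 21–18
Pink vs Teal: 21–18
Pink beats every other option.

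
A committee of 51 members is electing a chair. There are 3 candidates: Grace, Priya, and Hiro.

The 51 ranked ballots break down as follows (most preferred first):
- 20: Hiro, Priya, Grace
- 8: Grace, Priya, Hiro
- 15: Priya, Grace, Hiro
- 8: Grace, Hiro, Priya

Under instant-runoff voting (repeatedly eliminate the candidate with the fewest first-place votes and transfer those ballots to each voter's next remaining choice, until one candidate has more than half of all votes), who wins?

Round 1: Grace 16, Priya 15, Hiro 20. Priya eliminated.
Round 2: Grace 31, Hiro 20. Grace has a majority (≥26).

Grace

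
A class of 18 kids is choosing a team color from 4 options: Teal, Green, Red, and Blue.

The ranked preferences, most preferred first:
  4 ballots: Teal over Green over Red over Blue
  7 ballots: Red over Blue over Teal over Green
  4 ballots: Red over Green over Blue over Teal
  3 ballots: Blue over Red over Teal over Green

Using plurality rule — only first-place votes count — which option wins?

Red

First-place votes: Teal 4, Green 0, Red 11, Blue 3.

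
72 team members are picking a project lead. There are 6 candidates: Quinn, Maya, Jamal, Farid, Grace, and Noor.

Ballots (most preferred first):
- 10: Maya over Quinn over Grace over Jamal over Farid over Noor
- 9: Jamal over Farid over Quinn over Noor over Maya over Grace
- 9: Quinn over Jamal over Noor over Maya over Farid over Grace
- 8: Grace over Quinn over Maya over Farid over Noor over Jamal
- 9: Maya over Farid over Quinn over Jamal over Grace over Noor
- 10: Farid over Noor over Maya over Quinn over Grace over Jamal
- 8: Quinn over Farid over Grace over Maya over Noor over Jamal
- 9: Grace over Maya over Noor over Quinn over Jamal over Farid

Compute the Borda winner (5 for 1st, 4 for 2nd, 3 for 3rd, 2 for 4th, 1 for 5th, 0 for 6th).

Quinn

Quinn: 10×4 + 9×3 + 9×5 + 8×4 + 9×3 + 10×2 + 8×5 + 9×2 = 249
Maya: 10×5 + 9×1 + 9×2 + 8×3 + 9×5 + 10×3 + 8×2 + 9×4 = 228
Jamal: 10×2 + 9×5 + 9×4 + 8×0 + 9×2 + 10×0 + 8×0 + 9×1 = 128
Farid: 10×1 + 9×4 + 9×1 + 8×2 + 9×4 + 10×5 + 8×4 + 9×0 = 189
Grace: 10×3 + 9×0 + 9×0 + 8×5 + 9×1 + 10×1 + 8×3 + 9×5 = 158
Noor: 10×0 + 9×2 + 9×3 + 8×1 + 9×0 + 10×4 + 8×1 + 9×3 = 128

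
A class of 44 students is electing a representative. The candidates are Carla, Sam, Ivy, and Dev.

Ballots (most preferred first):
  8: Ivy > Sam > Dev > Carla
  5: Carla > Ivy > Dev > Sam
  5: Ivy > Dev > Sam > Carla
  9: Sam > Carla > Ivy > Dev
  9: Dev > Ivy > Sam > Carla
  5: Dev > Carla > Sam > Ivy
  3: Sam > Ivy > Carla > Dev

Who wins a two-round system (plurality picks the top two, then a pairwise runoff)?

Round 1 first-place votes: Carla 5, Sam 12, Ivy 13, Dev 14. Dev and Ivy advance.
Runoff: Dev is ranked above Ivy on 14 ballots, Ivy above Dev on 30.

Ivy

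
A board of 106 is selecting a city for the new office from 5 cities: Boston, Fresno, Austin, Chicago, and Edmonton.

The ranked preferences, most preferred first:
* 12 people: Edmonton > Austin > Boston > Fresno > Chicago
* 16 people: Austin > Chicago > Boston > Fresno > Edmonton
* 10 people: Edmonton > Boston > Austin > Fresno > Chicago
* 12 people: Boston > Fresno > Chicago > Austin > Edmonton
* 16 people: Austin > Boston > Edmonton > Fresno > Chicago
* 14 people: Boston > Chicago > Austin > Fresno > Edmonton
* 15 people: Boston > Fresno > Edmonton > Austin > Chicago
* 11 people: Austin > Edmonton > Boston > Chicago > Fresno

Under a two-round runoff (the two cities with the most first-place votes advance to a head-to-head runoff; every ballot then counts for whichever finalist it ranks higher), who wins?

Austin

Round 1 first-place votes: Boston 41, Fresno 0, Austin 43, Chicago 0, Edmonton 22. Austin and Boston advance.
Runoff: Austin is ranked above Boston on 55 ballots, Boston above Austin on 51.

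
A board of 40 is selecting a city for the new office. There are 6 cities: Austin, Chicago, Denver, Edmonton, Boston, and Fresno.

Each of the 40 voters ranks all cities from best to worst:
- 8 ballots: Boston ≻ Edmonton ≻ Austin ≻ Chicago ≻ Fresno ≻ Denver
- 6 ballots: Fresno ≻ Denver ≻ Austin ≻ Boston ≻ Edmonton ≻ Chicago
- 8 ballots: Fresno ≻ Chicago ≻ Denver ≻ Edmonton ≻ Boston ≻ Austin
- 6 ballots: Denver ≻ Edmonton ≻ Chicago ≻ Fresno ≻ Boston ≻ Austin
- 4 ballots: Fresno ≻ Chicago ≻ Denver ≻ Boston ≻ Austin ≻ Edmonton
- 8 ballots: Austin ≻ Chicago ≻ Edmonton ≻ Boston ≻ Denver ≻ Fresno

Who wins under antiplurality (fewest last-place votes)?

Last-place votes: Austin 14, Chicago 6, Denver 8, Edmonton 4, Boston 0, Fresno 8.

Boston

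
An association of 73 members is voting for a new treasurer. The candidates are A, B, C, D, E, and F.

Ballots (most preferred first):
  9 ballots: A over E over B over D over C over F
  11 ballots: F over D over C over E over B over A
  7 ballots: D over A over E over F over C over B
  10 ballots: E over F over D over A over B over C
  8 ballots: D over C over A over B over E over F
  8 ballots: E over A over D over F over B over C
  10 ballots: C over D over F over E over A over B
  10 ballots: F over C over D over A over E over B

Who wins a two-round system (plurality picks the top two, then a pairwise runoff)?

Round 1 first-place votes: A 9, B 0, C 10, D 15, E 18, F 21. F and E advance.
Runoff: F is ranked above E on 31 ballots, E above F on 42.

E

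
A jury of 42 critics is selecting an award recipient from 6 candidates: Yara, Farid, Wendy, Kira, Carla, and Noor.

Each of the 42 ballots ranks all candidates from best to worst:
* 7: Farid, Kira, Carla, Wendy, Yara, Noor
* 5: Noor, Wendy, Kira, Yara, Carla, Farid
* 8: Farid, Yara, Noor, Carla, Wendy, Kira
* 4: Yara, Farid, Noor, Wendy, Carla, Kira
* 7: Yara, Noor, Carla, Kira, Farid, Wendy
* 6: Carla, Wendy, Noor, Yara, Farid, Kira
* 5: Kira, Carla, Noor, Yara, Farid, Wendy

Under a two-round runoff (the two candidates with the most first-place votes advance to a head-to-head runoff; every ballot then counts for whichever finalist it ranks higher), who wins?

Yara

Round 1 first-place votes: Yara 11, Farid 15, Wendy 0, Kira 5, Carla 6, Noor 5. Farid and Yara advance.
Runoff: Farid is ranked above Yara on 15 ballots, Yara above Farid on 27.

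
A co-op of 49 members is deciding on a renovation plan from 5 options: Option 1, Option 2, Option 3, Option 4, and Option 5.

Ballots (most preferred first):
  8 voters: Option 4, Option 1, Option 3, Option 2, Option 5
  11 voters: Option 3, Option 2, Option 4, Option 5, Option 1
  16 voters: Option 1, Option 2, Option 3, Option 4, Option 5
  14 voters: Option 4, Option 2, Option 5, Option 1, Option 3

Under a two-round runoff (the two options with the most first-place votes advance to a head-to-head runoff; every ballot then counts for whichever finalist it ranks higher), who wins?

Option 4

Round 1 first-place votes: Option 1 16, Option 2 0, Option 3 11, Option 4 22, Option 5 0. Option 4 and Option 1 advance.
Runoff: Option 4 is ranked above Option 1 on 33 ballots, Option 1 above Option 4 on 16.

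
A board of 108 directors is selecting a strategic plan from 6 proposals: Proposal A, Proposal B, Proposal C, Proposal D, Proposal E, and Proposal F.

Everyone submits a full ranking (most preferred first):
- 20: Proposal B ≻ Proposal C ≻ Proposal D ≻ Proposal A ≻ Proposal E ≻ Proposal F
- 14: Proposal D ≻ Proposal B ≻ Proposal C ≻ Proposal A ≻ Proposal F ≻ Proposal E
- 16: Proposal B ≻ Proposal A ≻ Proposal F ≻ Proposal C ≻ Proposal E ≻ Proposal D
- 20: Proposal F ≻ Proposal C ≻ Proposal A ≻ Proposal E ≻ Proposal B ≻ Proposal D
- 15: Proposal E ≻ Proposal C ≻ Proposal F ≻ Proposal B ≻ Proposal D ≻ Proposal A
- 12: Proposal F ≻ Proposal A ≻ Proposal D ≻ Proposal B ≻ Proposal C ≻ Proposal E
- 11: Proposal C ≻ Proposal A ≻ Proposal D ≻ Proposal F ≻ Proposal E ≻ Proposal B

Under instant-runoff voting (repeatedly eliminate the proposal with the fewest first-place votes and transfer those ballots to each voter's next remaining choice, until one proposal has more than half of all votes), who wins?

Proposal F

Round 1: Proposal A 0, Proposal B 36, Proposal C 11, Proposal D 14, Proposal E 15, Proposal F 32. Proposal A eliminated.
Round 2: Proposal B 36, Proposal C 11, Proposal D 14, Proposal E 15, Proposal F 32. Proposal C eliminated.
Round 3: Proposal B 36, Proposal D 25, Proposal E 15, Proposal F 32. Proposal E eliminated.
Round 4: Proposal B 36, Proposal D 25, Proposal F 47. Proposal D eliminated.
Round 5: Proposal B 50, Proposal F 58. Proposal F has a majority (≥55).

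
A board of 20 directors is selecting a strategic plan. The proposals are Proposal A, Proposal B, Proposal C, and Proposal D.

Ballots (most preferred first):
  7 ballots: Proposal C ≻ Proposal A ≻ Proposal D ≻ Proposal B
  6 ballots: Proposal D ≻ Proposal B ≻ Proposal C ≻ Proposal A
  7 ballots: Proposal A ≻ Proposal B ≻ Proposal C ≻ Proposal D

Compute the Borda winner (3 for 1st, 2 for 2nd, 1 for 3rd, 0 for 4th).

Proposal A: 7×2 + 6×0 + 7×3 = 35
Proposal B: 7×0 + 6×2 + 7×2 = 26
Proposal C: 7×3 + 6×1 + 7×1 = 34
Proposal D: 7×1 + 6×3 + 7×0 = 25

Proposal A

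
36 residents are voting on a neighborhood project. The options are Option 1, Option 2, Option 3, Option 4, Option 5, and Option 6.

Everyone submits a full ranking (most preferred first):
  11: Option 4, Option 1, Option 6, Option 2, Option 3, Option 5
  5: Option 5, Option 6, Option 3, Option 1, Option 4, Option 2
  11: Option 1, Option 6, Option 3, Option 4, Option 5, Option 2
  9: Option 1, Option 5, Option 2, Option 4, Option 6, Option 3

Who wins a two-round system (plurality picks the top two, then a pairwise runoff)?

Round 1 first-place votes: Option 1 20, Option 2 0, Option 3 0, Option 4 11, Option 5 5, Option 6 0. Option 1 and Option 4 advance.
Runoff: Option 1 is ranked above Option 4 on 25 ballots, Option 4 above Option 1 on 11.

Option 1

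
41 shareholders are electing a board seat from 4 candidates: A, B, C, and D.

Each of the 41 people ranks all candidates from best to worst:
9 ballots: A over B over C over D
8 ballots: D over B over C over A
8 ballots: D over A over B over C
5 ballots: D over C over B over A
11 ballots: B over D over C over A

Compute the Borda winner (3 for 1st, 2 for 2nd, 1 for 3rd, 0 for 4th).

A: 9×3 + 8×0 + 8×2 + 5×0 + 11×0 = 43
B: 9×2 + 8×2 + 8×1 + 5×1 + 11×3 = 80
C: 9×1 + 8×1 + 8×0 + 5×2 + 11×1 = 38
D: 9×0 + 8×3 + 8×3 + 5×3 + 11×2 = 85

D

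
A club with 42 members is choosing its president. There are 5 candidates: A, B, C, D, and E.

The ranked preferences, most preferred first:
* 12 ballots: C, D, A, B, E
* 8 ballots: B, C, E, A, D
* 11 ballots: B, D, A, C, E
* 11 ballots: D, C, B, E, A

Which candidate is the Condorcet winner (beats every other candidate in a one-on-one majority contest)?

D vs A: 34–8
D vs B: 23–19
D vs C: 22–20
D vs E: 34–8
D beats every other candidate.

D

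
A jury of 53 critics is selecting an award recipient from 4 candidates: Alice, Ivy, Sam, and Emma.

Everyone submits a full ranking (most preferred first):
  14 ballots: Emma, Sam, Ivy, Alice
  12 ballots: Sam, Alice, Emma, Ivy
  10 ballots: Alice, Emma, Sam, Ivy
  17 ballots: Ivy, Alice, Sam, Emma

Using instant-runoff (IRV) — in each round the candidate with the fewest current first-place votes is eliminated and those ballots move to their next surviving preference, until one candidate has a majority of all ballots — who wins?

Round 1: Alice 10, Ivy 17, Sam 12, Emma 14. Alice eliminated.
Round 2: Ivy 17, Sam 12, Emma 24. Sam eliminated.
Round 3: Ivy 17, Emma 36. Emma has a majority (≥27).

Emma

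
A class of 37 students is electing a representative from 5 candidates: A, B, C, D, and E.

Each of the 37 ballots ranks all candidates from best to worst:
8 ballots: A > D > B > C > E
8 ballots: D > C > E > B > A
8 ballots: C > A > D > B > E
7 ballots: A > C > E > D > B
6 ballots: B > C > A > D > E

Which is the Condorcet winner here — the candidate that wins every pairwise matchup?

C vs A: 22–15
C vs B: 23–14
C vs D: 21–16
C vs E: 37–0
C beats every other candidate.

C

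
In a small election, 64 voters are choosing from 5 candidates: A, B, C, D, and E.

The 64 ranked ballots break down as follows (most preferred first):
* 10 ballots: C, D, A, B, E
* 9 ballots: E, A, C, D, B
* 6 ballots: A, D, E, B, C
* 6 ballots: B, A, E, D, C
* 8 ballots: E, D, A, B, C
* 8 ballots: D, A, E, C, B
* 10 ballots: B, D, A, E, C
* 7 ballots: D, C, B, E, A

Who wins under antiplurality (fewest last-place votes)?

D

Last-place votes: A 7, B 17, C 30, D 0, E 10.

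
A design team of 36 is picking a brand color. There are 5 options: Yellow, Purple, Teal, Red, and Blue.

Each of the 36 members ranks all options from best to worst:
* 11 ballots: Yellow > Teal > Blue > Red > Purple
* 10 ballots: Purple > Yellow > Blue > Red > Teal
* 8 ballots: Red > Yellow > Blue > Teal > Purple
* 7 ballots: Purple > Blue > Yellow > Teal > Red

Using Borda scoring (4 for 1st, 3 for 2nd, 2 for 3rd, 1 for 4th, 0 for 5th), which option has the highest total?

Yellow

Yellow: 11×4 + 10×3 + 8×3 + 7×2 = 112
Purple: 11×0 + 10×4 + 8×0 + 7×4 = 68
Teal: 11×3 + 10×0 + 8×1 + 7×1 = 48
Red: 11×1 + 10×1 + 8×4 + 7×0 = 53
Blue: 11×2 + 10×2 + 8×2 + 7×3 = 79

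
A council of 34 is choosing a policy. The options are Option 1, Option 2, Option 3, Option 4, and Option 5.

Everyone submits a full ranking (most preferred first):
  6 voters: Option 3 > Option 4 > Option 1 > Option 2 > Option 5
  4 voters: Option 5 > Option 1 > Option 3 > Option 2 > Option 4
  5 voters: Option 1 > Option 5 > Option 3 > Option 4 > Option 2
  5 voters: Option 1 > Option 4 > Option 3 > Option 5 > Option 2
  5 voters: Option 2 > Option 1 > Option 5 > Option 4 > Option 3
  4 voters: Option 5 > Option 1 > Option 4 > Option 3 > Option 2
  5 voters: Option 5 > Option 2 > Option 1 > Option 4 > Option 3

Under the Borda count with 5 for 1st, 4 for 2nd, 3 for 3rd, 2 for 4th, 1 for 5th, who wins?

Option 1: 6×3 + 4×4 + 5×5 + 5×5 + 5×4 + 4×4 + 5×3 = 135
Option 2: 6×2 + 4×2 + 5×1 + 5×1 + 5×5 + 4×1 + 5×4 = 79
Option 3: 6×5 + 4×3 + 5×3 + 5×3 + 5×1 + 4×2 + 5×1 = 90
Option 4: 6×4 + 4×1 + 5×2 + 5×4 + 5×2 + 4×3 + 5×2 = 90
Option 5: 6×1 + 4×5 + 5×4 + 5×2 + 5×3 + 4×5 + 5×5 = 116

Option 1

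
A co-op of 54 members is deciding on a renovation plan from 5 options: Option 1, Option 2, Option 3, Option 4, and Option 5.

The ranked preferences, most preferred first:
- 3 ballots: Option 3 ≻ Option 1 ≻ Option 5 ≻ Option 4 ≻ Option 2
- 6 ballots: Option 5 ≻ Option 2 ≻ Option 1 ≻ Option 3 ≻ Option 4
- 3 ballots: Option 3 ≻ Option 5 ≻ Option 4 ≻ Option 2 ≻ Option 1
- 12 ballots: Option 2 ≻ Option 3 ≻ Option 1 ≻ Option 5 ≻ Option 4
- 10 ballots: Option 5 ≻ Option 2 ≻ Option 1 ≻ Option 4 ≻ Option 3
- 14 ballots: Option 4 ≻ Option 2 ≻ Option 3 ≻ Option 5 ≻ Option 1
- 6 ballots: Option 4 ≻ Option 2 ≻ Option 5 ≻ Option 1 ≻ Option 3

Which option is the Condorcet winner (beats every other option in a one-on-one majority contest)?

Option 2 vs Option 1: 51–3
Option 2 vs Option 3: 48–6
Option 2 vs Option 4: 28–26
Option 2 vs Option 5: 32–22
Option 2 beats every other option.

Option 2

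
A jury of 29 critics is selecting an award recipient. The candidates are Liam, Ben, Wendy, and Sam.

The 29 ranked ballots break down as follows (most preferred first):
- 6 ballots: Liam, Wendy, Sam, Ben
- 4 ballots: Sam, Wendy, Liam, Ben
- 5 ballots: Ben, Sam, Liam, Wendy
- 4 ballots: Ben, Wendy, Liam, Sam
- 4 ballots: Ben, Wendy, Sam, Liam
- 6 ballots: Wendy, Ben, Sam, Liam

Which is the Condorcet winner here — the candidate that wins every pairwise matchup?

Wendy vs Liam: 18–11
Wendy vs Ben: 16–13
Wendy vs Sam: 20–9
Wendy beats every other candidate.

Wendy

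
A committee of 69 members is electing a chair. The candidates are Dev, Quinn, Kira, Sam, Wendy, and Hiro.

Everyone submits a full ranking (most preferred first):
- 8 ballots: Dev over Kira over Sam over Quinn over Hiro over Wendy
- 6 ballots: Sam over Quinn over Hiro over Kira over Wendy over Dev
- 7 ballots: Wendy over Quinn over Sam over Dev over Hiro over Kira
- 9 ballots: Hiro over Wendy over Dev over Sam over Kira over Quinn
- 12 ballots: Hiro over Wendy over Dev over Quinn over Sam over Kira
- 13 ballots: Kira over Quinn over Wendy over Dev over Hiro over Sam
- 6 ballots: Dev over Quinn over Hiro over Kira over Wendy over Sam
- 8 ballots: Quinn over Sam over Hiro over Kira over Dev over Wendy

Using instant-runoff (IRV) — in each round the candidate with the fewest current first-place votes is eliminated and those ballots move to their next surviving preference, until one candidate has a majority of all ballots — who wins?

Quinn

Round 1: Dev 14, Quinn 8, Kira 13, Sam 6, Wendy 7, Hiro 21. Sam eliminated.
Round 2: Dev 14, Quinn 14, Kira 13, Wendy 7, Hiro 21. Wendy eliminated.
Round 3: Dev 14, Quinn 21, Kira 13, Hiro 21. Kira eliminated.
Round 4: Dev 14, Quinn 34, Hiro 21. Dev eliminated.
Round 5: Quinn 48, Hiro 21. Quinn has a majority (≥35).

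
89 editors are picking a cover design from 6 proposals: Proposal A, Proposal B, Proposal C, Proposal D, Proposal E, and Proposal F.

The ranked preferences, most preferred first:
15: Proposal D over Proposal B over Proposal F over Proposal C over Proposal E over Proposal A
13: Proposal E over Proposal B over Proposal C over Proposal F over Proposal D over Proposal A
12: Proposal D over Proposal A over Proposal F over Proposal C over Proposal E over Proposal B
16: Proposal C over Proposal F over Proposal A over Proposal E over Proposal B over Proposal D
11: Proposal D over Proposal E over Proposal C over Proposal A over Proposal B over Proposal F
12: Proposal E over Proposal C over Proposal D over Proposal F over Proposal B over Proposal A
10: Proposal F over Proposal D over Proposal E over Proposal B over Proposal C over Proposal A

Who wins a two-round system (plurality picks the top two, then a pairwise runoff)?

Round 1 first-place votes: Proposal A 0, Proposal B 0, Proposal C 16, Proposal D 38, Proposal E 25, Proposal F 10. Proposal D and Proposal E advance.
Runoff: Proposal D is ranked above Proposal E on 48 ballots, Proposal E above Proposal D on 41.

Proposal D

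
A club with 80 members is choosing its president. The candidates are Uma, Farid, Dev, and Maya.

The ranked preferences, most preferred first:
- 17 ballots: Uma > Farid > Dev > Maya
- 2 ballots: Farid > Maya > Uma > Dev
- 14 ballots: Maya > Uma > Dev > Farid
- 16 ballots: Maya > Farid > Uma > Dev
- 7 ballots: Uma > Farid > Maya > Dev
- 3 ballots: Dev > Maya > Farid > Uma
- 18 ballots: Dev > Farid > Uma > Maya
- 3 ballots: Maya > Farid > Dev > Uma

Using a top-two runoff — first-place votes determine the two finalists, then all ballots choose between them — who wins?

Uma

Round 1 first-place votes: Uma 24, Farid 2, Dev 21, Maya 33. Maya and Uma advance.
Runoff: Maya is ranked above Uma on 38 ballots, Uma above Maya on 42.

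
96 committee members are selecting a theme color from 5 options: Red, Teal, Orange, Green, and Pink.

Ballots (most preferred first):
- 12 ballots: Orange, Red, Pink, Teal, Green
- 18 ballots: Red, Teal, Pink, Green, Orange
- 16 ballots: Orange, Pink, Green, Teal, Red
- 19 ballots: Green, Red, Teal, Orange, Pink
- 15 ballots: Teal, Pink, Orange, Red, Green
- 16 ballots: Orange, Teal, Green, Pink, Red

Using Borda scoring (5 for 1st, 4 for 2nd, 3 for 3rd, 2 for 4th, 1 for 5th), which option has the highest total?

Red: 12×4 + 18×5 + 16×1 + 19×4 + 15×2 + 16×1 = 276
Teal: 12×2 + 18×4 + 16×2 + 19×3 + 15×5 + 16×4 = 324
Orange: 12×5 + 18×1 + 16×5 + 19×2 + 15×3 + 16×5 = 321
Green: 12×1 + 18×2 + 16×3 + 19×5 + 15×1 + 16×3 = 254
Pink: 12×3 + 18×3 + 16×4 + 19×1 + 15×4 + 16×2 = 265

Teal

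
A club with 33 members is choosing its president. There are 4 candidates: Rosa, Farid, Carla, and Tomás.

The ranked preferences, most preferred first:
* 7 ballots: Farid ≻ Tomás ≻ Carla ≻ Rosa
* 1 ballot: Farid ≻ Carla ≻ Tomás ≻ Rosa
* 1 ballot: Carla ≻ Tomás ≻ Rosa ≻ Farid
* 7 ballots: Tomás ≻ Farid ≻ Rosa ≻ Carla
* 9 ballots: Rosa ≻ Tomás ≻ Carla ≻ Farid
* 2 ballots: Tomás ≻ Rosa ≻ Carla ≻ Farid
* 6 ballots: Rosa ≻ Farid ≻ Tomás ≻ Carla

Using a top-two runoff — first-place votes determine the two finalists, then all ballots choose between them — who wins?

Tomás

Round 1 first-place votes: Rosa 15, Farid 8, Carla 1, Tomás 9. Rosa and Tomás advance.
Runoff: Rosa is ranked above Tomás on 15 ballots, Tomás above Rosa on 18.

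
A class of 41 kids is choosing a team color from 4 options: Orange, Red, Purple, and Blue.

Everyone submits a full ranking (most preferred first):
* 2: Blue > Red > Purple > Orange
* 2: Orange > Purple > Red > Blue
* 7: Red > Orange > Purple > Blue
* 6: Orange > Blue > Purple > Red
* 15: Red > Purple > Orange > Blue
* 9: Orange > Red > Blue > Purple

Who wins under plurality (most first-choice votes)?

Red

First-place votes: Orange 17, Red 22, Purple 0, Blue 2.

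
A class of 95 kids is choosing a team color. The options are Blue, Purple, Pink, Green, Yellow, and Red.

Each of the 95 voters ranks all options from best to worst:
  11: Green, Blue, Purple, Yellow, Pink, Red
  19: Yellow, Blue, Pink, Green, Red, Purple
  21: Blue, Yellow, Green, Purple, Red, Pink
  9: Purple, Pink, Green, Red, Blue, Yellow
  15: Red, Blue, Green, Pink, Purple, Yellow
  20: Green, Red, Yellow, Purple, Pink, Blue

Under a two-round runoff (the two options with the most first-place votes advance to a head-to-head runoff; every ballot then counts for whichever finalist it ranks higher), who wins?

Blue

Round 1 first-place votes: Blue 21, Purple 9, Pink 0, Green 31, Yellow 19, Red 15. Green and Blue advance.
Runoff: Green is ranked above Blue on 40 ballots, Blue above Green on 55.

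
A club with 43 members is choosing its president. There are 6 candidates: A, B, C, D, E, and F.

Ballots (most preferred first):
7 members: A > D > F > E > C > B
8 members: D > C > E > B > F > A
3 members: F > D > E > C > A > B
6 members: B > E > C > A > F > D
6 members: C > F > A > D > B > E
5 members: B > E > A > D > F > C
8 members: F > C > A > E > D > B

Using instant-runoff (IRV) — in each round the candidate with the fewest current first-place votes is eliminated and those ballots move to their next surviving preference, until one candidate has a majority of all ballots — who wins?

F

Round 1: A 7, B 11, C 6, D 8, E 0, F 11. E eliminated.
Round 2: A 7, B 11, C 6, D 8, F 11. C eliminated.
Round 3: A 7, B 11, D 8, F 17. A eliminated.
Round 4: B 11, D 15, F 17. B eliminated.
Round 5: D 20, F 23. F has a majority (≥22).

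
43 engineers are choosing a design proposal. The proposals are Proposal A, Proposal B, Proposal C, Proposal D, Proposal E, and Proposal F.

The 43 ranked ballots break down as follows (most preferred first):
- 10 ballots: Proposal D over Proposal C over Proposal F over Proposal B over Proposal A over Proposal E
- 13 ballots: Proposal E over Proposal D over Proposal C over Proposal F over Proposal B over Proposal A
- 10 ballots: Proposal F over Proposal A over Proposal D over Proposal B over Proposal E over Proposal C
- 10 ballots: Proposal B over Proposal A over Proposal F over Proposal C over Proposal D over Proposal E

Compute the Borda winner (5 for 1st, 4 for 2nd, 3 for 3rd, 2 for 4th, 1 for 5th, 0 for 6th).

Proposal A: 10×1 + 13×0 + 10×4 + 10×4 = 90
Proposal B: 10×2 + 13×1 + 10×2 + 10×5 = 103
Proposal C: 10×4 + 13×3 + 10×0 + 10×2 = 99
Proposal D: 10×5 + 13×4 + 10×3 + 10×1 = 142
Proposal E: 10×0 + 13×5 + 10×1 + 10×0 = 75
Proposal F: 10×3 + 13×2 + 10×5 + 10×3 = 136

Proposal D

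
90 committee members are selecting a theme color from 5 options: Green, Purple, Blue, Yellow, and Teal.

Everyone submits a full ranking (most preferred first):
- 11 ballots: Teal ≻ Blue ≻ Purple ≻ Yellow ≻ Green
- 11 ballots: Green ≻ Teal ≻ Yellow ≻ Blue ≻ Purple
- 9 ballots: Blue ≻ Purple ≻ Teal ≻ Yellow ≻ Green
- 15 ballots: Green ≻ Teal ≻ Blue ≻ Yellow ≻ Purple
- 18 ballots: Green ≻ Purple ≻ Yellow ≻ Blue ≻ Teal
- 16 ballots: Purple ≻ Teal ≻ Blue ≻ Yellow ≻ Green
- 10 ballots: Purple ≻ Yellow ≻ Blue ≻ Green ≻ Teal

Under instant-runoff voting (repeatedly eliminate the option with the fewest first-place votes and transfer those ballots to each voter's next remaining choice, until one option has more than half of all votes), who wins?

Purple

Round 1: Green 44, Purple 26, Blue 9, Yellow 0, Teal 11. Yellow eliminated.
Round 2: Green 44, Purple 26, Blue 9, Teal 11. Blue eliminated.
Round 3: Green 44, Purple 35, Teal 11. Teal eliminated.
Round 4: Green 44, Purple 46. Purple has a majority (≥46).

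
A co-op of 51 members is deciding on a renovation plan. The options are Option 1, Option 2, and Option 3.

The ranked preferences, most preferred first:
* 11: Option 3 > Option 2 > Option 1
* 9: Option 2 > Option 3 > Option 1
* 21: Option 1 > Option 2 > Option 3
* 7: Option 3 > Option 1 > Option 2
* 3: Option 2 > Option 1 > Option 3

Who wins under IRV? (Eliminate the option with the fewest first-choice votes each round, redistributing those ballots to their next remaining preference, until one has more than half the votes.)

Round 1: Option 1 21, Option 2 12, Option 3 18. Option 2 eliminated.
Round 2: Option 1 24, Option 3 27. Option 3 has a majority (≥26).

Option 3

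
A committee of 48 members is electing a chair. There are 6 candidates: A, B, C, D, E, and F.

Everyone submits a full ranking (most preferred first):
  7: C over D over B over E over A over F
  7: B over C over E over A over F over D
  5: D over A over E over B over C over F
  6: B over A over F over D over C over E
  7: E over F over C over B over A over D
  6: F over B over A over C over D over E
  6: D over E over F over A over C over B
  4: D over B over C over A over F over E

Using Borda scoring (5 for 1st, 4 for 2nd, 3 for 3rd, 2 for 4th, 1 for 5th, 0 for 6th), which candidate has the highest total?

A: 7×1 + 7×2 + 5×4 + 6×4 + 7×1 + 6×3 + 6×2 + 4×2 = 110
B: 7×3 + 7×5 + 5×2 + 6×5 + 7×2 + 6×4 + 6×0 + 4×4 = 150
C: 7×5 + 7×4 + 5×1 + 6×1 + 7×3 + 6×2 + 6×1 + 4×3 = 125
D: 7×4 + 7×0 + 5×5 + 6×2 + 7×0 + 6×1 + 6×5 + 4×5 = 121
E: 7×2 + 7×3 + 5×3 + 6×0 + 7×5 + 6×0 + 6×4 + 4×0 = 109
F: 7×0 + 7×1 + 5×0 + 6×3 + 7×4 + 6×5 + 6×3 + 4×1 = 105

B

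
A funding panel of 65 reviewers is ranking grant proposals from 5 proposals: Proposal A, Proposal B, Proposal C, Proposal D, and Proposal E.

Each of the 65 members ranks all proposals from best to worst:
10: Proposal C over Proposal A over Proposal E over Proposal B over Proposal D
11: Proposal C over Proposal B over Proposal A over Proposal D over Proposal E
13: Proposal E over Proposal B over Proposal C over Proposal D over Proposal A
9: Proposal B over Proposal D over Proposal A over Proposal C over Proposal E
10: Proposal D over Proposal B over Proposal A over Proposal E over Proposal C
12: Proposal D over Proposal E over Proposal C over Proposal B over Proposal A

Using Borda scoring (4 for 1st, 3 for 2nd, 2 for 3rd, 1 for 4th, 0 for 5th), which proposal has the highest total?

Proposal B

Proposal A: 10×3 + 11×2 + 13×0 + 9×2 + 10×2 + 12×0 = 90
Proposal B: 10×1 + 11×3 + 13×3 + 9×4 + 10×3 + 12×1 = 160
Proposal C: 10×4 + 11×4 + 13×2 + 9×1 + 10×0 + 12×2 = 143
Proposal D: 10×0 + 11×1 + 13×1 + 9×3 + 10×4 + 12×4 = 139
Proposal E: 10×2 + 11×0 + 13×4 + 9×0 + 10×1 + 12×3 = 118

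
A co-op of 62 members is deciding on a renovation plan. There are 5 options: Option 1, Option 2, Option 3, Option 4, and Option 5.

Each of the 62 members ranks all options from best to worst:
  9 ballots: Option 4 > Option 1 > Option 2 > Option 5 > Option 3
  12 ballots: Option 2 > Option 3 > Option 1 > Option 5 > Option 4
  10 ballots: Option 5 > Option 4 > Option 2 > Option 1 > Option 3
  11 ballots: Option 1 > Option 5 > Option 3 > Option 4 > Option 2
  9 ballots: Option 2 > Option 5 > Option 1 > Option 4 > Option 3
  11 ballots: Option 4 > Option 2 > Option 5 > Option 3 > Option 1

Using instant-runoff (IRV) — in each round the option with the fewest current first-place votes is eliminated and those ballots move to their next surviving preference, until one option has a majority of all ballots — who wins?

Option 4

Round 1: Option 1 11, Option 2 21, Option 3 0, Option 4 20, Option 5 10. Option 3 eliminated.
Round 2: Option 1 11, Option 2 21, Option 4 20, Option 5 10. Option 5 eliminated.
Round 3: Option 1 11, Option 2 21, Option 4 30. Option 1 eliminated.
Round 4: Option 2 21, Option 4 41. Option 4 has a majority (≥32).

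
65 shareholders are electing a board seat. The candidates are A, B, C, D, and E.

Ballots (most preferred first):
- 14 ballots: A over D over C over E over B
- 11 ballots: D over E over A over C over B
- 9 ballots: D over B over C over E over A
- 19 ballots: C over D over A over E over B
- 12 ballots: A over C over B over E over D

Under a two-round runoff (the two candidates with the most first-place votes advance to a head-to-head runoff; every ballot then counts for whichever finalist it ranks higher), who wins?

D

Round 1 first-place votes: A 26, B 0, C 19, D 20, E 0. A and D advance.
Runoff: A is ranked above D on 26 ballots, D above A on 39.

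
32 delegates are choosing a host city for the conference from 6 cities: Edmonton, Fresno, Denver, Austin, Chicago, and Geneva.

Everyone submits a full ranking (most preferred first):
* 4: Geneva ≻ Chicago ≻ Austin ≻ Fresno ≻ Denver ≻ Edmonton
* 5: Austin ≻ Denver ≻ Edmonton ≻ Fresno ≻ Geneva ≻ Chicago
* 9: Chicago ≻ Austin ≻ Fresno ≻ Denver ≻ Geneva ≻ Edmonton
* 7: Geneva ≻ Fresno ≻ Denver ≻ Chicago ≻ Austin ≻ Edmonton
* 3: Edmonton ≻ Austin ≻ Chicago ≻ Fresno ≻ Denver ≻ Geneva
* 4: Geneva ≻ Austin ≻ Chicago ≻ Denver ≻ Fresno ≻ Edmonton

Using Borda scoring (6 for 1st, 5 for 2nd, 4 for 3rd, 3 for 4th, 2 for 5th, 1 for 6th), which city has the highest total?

Edmonton: 4×1 + 5×4 + 9×1 + 7×1 + 3×6 + 4×1 = 62
Fresno: 4×3 + 5×3 + 9×4 + 7×5 + 3×3 + 4×2 = 115
Denver: 4×2 + 5×5 + 9×3 + 7×4 + 3×2 + 4×3 = 106
Austin: 4×4 + 5×6 + 9×5 + 7×2 + 3×5 + 4×5 = 140
Chicago: 4×5 + 5×1 + 9×6 + 7×3 + 3×4 + 4×4 = 128
Geneva: 4×6 + 5×2 + 9×2 + 7×6 + 3×1 + 4×6 = 121

Austin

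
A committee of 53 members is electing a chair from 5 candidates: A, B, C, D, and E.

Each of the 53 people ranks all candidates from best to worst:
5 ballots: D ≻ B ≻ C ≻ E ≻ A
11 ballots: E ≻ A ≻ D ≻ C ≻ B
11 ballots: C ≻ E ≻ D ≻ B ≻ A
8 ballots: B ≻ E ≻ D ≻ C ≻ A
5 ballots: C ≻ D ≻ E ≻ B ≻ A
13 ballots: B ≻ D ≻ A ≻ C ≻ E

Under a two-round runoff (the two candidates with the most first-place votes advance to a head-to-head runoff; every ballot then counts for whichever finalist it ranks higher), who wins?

Round 1 first-place votes: A 0, B 21, C 16, D 5, E 11. B and C advance.
Runoff: B is ranked above C on 26 ballots, C above B on 27.

C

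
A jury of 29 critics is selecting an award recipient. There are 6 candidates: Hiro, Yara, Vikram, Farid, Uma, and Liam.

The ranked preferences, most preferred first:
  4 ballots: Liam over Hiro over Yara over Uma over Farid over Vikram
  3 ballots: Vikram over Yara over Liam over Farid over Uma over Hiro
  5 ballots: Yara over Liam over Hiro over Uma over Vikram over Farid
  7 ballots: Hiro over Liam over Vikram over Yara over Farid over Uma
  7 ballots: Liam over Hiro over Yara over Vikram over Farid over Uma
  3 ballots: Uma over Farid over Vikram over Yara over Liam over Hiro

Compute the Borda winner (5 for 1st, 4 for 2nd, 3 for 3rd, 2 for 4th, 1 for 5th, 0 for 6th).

Hiro: 4×4 + 3×0 + 5×3 + 7×5 + 7×4 + 3×0 = 94
Yara: 4×3 + 3×4 + 5×5 + 7×2 + 7×3 + 3×2 = 90
Vikram: 4×0 + 3×5 + 5×1 + 7×3 + 7×2 + 3×3 = 64
Farid: 4×1 + 3×2 + 5×0 + 7×1 + 7×1 + 3×4 = 36
Uma: 4×2 + 3×1 + 5×2 + 7×0 + 7×0 + 3×5 = 36
Liam: 4×5 + 3×3 + 5×4 + 7×4 + 7×5 + 3×1 = 115

Liam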